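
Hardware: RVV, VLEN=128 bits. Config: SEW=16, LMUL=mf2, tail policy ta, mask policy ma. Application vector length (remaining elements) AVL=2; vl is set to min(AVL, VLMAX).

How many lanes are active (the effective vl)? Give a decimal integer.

VLMAX = VLEN×LMUL/SEW = 128×1/2/16 = 4
AVL=2 ≤ VLMAX=4, so vl = 2

vl = 2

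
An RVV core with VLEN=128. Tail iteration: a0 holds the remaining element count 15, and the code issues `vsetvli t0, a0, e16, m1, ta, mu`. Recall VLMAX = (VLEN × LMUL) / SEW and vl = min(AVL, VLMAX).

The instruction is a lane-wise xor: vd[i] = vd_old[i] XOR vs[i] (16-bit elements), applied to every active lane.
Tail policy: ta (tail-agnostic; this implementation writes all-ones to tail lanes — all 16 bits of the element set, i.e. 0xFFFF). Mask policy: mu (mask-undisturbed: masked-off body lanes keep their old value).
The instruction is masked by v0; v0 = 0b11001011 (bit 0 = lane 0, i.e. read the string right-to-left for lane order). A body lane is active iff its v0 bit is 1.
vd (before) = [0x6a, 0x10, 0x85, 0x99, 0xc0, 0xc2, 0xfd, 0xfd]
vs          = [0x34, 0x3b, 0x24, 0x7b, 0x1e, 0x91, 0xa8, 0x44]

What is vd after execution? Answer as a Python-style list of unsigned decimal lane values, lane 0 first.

vd = [94, 43, 133, 226, 192, 194, 85, 185]

lanes per group: 128·1/16 = 8
vl ← min(15, 8) = 8
[0] xor(0x6a,0x34) = 0x5e
[1] xor(0x10,0x3b) = 0x2b
[2] mask-off/keep = 0x85
[3] xor(0x99,0x7b) = 0xe2
[4] mask-off/keep = 0xc0
[5] mask-off/keep = 0xc2
[6] xor(0xfd,0xa8) = 0x55
[7] xor(0xfd,0x44) = 0xb9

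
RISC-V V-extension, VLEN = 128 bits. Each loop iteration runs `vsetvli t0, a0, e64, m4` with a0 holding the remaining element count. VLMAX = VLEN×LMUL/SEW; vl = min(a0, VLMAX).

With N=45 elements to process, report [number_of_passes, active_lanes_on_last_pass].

[iterations, last_vl] = [6, 5]

lanes per group: 128·4/64 = 8
N=45: ⌈45/8⌉ = 6 iters; last vl = 45 − 5×8 = 5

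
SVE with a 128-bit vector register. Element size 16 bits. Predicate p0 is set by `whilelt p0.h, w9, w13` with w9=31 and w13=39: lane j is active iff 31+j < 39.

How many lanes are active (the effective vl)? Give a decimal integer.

128-bit reg / 16-bit elem → 8 lanes
active while 31+j < 39, i.e. j ∈ [0,8) capped at 8 ⇒ 8

vl = 8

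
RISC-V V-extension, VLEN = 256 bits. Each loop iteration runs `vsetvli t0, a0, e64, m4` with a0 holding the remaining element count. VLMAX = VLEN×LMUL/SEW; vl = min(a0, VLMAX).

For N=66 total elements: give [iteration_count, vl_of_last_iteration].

[iterations, last_vl] = [5, 2]

VLMAX = VLEN×LMUL/SEW = 256×4/64 = 16
iterations = ceil(66/16) = 5; final-pass vl = 2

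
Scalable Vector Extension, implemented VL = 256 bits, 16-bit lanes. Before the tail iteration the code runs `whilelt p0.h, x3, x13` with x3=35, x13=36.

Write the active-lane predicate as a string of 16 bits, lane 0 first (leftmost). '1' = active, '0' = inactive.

register lanes = 256/16 = 16
active while 35+j < 36, i.e. j ∈ [0,1) capped at 16 ⇒ 1
bits (lane 0 leftmost): 1000000000000000

predicate = 1000000000000000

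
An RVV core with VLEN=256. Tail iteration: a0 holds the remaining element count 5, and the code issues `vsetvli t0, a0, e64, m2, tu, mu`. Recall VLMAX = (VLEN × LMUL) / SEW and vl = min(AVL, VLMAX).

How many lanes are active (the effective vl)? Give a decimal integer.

VLMAX = VLEN×LMUL/SEW = 256×2/64 = 8
vl ← min(5, 8) = 5

vl = 5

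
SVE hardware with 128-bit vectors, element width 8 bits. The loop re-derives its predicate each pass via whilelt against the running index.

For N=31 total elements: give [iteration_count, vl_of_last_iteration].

[iterations, last_vl] = [2, 15]

register lanes = 128/8 = 16
N=31: ⌈31/16⌉ = 2 iters; last vl = 31 − 1×16 = 15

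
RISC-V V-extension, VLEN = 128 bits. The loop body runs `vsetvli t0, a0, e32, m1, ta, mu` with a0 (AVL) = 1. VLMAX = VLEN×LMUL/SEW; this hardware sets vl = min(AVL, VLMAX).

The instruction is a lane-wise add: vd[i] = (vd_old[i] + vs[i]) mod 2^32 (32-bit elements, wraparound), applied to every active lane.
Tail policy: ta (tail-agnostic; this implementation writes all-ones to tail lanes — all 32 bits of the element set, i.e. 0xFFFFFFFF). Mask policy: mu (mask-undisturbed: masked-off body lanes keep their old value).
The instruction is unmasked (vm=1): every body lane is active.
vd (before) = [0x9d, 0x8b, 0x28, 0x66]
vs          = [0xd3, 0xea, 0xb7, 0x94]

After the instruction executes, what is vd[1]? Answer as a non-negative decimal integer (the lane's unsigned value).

lanes per group: 128·1/32 = 4
vl = min(AVL, VLMAX) = min(1, 4) = 1
[0] add(0x9d,0xd3) = 0x170
[1] tail/ones = 0xffffffff
[2] tail/ones = 0xffffffff
[3] tail/ones = 0xffffffff

vd[1] = 4294967295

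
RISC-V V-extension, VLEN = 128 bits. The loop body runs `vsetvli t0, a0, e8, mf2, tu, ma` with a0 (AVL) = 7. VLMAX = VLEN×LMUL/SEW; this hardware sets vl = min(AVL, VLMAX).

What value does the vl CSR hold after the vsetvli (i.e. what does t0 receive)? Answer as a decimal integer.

vl = 7

lanes per group: 128·1/2/8 = 8
vl ← min(7, 8) = 7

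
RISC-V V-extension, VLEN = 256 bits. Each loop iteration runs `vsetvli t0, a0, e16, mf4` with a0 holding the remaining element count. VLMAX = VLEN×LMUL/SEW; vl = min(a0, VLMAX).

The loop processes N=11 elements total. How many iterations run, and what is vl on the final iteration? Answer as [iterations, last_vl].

VLMAX = (256 × 1/4) / 16 = 4 lanes
iterations = ceil(11/4) = 3; final-pass vl = 3

[iterations, last_vl] = [3, 3]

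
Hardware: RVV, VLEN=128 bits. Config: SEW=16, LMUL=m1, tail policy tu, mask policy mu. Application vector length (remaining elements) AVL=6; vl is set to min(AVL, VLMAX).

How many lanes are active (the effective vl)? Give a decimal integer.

vl = 6

VLMAX = VLEN×LMUL/SEW = 128×1/16 = 8
AVL=6 ≤ VLMAX=8, so vl = 6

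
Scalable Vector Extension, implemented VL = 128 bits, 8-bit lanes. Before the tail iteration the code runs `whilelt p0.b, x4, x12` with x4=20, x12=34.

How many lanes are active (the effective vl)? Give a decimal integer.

128-bit reg / 8-bit elem → 16 lanes
active while 20+j < 34, i.e. j ∈ [0,14) capped at 16 ⇒ 14

vl = 14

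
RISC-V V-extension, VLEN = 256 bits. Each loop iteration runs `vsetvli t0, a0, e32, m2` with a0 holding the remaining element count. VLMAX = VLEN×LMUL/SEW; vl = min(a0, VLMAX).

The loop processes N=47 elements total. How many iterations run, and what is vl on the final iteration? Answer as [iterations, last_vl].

[iterations, last_vl] = [3, 15]

lanes per group: 256·2/32 = 16
N=47: ⌈47/16⌉ = 3 iters; last vl = 47 − 2×16 = 15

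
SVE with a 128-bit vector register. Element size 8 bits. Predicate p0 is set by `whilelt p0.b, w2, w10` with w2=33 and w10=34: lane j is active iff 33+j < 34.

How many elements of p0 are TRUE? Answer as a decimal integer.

register lanes = 128/8 = 16
whilelt: lane j active iff 33+j < 34 → j < 1 → 1 active

vl = 1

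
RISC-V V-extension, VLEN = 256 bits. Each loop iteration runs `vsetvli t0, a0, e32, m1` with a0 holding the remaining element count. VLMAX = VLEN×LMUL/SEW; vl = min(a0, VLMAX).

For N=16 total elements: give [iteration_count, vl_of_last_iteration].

VLMAX = VLEN×LMUL/SEW = 256×1/32 = 8
N=16: ⌈16/8⌉ = 2 iters; last vl = 16 − 1×8 = 8

[iterations, last_vl] = [2, 8]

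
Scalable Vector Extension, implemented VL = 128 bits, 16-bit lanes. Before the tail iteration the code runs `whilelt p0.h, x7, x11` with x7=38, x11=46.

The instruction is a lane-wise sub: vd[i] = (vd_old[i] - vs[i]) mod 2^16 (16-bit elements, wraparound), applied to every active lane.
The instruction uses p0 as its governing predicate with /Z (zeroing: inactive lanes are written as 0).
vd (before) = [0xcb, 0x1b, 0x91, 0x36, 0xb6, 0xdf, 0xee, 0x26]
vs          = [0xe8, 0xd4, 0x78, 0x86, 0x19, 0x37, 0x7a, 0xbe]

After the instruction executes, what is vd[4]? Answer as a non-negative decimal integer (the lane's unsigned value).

128-bit reg / 16-bit elem → 8 lanes
whilelt: lane j active iff 38+j < 46 → j < 8 → 8 active
  i=0: sub(0xcb,0xe8) → 65507
  i=1: sub(0x1b,0xd4) → 65351
  i=2: sub(0x91,0x78) → 25
  i=3: sub(0x36,0x86) → 65456
  i=4: sub(0xb6,0x19) → 157
  i=5: sub(0xdf,0x37) → 168
  i=6: sub(0xee,0x7a) → 116
  i=7: sub(0x26,0xbe) → 65384

vd[4] = 157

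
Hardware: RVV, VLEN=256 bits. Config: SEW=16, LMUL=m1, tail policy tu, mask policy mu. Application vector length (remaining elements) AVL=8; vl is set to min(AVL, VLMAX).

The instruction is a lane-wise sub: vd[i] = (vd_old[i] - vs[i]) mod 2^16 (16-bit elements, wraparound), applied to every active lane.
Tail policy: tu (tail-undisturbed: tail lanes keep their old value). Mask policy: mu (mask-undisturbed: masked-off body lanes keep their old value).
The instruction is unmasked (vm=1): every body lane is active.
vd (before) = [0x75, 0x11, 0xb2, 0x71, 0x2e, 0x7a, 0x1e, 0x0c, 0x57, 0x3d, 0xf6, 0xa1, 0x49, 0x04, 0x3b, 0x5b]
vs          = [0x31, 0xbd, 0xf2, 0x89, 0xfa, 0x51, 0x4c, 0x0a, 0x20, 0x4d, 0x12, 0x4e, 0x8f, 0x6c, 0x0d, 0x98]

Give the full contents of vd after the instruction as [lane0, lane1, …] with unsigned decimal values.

VLMAX = (256 × 1) / 16 = 16 lanes
vl ← min(8, 16) = 8
  i=0: sub(0x75,0x31) → 68
  i=1: sub(0x11,0xbd) → 65364
  i=2: sub(0xb2,0xf2) → 65472
  i=3: sub(0x71,0x89) → 65512
  i=4: sub(0x2e,0xfa) → 65332
  i=5: sub(0x7a,0x51) → 41
  i=6: sub(0x1e,0x4c) → 65490
  i=7: sub(0x0c,0x0a) → 2
  i=8: tail/keep → 87
  i=9: tail/keep → 61
  i=10: tail/keep → 246
  i=11: tail/keep → 161
  i=12: tail/keep → 73
  i=13: tail/keep → 4
  i=14: tail/keep → 59
  i=15: tail/keep → 91

vd = [68, 65364, 65472, 65512, 65332, 41, 65490, 2, 87, 61, 246, 161, 73, 4, 59, 91]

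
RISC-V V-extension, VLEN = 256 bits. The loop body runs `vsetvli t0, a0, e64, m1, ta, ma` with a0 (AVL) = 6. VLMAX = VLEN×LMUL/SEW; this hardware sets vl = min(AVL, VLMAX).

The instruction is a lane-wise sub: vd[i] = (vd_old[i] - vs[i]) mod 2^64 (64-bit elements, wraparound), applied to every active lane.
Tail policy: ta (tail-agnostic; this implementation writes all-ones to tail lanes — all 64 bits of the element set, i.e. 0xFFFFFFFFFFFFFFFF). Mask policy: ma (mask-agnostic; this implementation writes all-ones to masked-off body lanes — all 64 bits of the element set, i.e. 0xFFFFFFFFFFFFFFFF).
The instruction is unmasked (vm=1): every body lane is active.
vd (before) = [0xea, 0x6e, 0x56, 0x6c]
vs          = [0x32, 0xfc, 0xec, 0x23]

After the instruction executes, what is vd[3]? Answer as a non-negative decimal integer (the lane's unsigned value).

VLMAX = VLEN×LMUL/SEW = 256×1/64 = 4
vl ← min(6, 4) = 4
[0] sub(0xea,0x32) = 0xb8
[1] sub(0x6e,0xfc) = 0xffffffffffffff72
[2] sub(0x56,0xec) = 0xffffffffffffff6a
[3] sub(0x6c,0x23) = 0x49

vd[3] = 73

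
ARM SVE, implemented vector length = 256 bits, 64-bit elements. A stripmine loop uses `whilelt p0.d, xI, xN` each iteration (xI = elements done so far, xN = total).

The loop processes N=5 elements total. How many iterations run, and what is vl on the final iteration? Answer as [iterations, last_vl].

lane count: 256 div 64 = 4
iterations = ceil(5/4) = 2; final-pass vl = 1

[iterations, last_vl] = [2, 1]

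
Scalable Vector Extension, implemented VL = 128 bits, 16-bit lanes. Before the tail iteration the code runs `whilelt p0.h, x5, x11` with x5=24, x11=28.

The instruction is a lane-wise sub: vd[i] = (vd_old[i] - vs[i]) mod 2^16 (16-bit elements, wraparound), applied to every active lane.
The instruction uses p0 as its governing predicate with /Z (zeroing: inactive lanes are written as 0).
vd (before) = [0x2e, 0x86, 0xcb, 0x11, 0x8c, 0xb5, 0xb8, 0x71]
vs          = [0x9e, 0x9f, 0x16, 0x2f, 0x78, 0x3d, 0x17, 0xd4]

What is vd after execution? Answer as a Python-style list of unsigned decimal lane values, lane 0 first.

lane count: 128 div 16 = 8
whilelt: lane j active iff 24+j < 28 → j < 4 → 4 active
lane  0: sub(0x2e,0x9e) ⇒ 0xff90
lane  1: sub(0x86,0x9f) ⇒ 0xffe7
lane  2: sub(0xcb,0x16) ⇒ 0xb5
lane  3: sub(0x11,0x2f) ⇒ 0xffe2
lane  4: tail/zero ⇒ 0x00
lane  5: tail/zero ⇒ 0x00
lane  6: tail/zero ⇒ 0x00
lane  7: tail/zero ⇒ 0x00

vd = [65424, 65511, 181, 65506, 0, 0, 0, 0]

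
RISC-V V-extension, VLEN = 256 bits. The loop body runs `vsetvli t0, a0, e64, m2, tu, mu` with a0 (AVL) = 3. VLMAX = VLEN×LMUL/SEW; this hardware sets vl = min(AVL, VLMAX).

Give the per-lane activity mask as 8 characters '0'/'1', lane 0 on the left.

VLMAX = VLEN×LMUL/SEW = 256×2/64 = 8
AVL=3 ≤ VLMAX=8, so vl = 3
bits (lane 0 leftmost): 11100000

predicate = 11100000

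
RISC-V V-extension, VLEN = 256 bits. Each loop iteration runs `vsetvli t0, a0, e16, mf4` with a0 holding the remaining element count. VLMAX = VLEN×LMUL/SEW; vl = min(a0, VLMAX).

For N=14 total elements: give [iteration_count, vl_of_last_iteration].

[iterations, last_vl] = [4, 2]

VLMAX = (256 × 1/4) / 16 = 4 lanes
14 elements at 4/iter → 4 passes, remainder 2 on the last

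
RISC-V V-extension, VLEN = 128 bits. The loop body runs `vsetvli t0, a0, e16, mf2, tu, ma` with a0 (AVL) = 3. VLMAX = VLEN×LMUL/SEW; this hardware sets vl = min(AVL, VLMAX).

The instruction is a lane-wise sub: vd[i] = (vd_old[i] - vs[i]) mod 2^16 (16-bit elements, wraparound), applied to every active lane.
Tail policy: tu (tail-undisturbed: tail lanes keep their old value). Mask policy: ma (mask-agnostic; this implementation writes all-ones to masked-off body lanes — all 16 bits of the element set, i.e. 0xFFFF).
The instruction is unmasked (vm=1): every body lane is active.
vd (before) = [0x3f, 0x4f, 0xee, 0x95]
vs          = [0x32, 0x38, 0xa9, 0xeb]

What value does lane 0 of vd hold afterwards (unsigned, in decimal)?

lanes per group: 128·1/2/16 = 4
vl ← min(3, 4) = 3
[0] sub(0x3f,0x32) = 0x0d
[1] sub(0x4f,0x38) = 0x17
[2] sub(0xee,0xa9) = 0x45
[3] tail/keep = 0x95

vd[0] = 13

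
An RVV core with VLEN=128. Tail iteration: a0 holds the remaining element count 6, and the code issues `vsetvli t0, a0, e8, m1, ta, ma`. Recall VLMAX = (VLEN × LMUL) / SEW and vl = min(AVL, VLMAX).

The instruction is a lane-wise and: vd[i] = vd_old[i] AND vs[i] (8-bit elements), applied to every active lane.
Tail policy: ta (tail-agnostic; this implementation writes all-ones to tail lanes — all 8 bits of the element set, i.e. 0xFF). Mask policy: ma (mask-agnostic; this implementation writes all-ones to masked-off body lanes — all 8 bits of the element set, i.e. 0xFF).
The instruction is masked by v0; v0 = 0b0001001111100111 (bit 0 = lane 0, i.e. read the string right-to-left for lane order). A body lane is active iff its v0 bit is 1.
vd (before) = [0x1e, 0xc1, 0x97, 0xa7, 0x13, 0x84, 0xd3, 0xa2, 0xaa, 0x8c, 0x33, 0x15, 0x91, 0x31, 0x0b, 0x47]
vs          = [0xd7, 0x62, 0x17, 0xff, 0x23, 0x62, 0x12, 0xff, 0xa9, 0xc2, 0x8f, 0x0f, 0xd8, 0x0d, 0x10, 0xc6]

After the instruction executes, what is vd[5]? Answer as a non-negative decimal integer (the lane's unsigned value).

vd[5] = 0

VLMAX = (128 × 1) / 8 = 16 lanes
vl ← min(6, 16) = 6
  i=0: and(0x1e,0xd7) → 22
  i=1: and(0xc1,0x62) → 64
  i=2: and(0x97,0x17) → 23
  i=3: mask-off/ones → 255
  i=4: mask-off/ones → 255
  i=5: and(0x84,0x62) → 0
  i=6: tail/ones → 255
  i=7: tail/ones → 255
  i=8: tail/ones → 255
  i=9: tail/ones → 255
  i=10: tail/ones → 255
  i=11: tail/ones → 255
  i=12: tail/ones → 255
  i=13: tail/ones → 255
  i=14: tail/ones → 255
  i=15: tail/ones → 255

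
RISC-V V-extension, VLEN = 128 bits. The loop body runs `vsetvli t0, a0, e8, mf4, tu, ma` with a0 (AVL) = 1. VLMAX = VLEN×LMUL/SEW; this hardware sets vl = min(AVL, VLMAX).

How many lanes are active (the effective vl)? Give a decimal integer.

vl = 1

VLMAX = VLEN×LMUL/SEW = 128×1/4/8 = 4
vl ← min(1, 4) = 1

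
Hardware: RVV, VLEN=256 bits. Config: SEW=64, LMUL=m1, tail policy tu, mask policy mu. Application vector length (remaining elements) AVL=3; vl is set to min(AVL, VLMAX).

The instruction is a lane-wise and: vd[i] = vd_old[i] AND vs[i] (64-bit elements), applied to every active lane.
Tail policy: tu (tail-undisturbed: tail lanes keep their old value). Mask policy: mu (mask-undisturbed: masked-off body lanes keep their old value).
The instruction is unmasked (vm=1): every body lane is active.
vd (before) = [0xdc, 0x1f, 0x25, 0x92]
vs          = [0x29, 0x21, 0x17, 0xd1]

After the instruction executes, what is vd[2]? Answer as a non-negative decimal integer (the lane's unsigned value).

VLMAX = (256 × 1) / 64 = 4 lanes
vl ← min(3, 4) = 3
[0] and(0xdc,0x29) = 0x08
[1] and(0x1f,0x21) = 0x01
[2] and(0x25,0x17) = 0x05
[3] tail/keep = 0x92

vd[2] = 5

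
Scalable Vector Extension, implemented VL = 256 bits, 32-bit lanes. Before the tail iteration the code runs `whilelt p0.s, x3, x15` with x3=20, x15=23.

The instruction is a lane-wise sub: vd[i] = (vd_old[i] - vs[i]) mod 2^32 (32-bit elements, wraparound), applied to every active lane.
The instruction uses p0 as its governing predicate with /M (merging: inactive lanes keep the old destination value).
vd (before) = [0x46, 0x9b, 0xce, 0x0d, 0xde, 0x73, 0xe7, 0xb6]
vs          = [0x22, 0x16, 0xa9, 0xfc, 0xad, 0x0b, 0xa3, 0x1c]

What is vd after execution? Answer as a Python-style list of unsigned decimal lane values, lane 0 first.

vd = [36, 133, 37, 13, 222, 115, 231, 182]

register lanes = 256/32 = 8
active while 20+j < 23, i.e. j ∈ [0,3) capped at 8 ⇒ 3
[0] sub(0x46,0x22) = 0x24
[1] sub(0x9b,0x16) = 0x85
[2] sub(0xce,0xa9) = 0x25
[3] tail/keep = 0x0d
[4] tail/keep = 0xde
[5] tail/keep = 0x73
[6] tail/keep = 0xe7
[7] tail/keep = 0xb6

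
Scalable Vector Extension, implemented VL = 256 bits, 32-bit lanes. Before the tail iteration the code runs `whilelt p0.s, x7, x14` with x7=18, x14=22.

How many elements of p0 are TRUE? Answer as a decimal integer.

register lanes = 256/32 = 8
active while 18+j < 22, i.e. j ∈ [0,4) capped at 8 ⇒ 4

vl = 4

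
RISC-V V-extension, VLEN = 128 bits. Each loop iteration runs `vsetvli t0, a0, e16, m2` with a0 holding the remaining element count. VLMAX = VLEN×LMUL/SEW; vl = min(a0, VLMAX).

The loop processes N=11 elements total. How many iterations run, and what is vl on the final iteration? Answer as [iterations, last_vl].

lanes per group: 128·2/16 = 16
N=11: ⌈11/16⌉ = 1 iters; last vl = 11 − 0×16 = 11

[iterations, last_vl] = [1, 11]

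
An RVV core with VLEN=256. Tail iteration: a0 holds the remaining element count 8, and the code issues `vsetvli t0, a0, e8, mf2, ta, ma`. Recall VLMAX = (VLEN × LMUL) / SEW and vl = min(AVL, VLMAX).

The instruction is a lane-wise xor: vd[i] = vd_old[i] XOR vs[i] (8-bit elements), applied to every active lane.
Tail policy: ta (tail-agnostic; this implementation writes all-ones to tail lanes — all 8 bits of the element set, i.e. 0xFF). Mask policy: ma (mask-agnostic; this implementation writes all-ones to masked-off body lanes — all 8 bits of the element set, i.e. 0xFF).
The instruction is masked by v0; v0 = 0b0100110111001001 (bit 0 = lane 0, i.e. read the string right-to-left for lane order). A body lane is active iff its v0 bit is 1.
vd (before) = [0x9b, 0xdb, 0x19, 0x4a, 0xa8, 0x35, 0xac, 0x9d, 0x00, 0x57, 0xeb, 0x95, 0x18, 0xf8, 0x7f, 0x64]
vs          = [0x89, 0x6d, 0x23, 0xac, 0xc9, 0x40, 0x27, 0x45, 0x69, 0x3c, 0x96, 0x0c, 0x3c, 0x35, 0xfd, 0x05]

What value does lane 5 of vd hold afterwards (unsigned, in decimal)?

vd[5] = 255

VLMAX = VLEN×LMUL/SEW = 256×1/2/8 = 16
AVL=8 ≤ VLMAX=16, so vl = 8
  i=0: xor(0x9b,0x89) → 18
  i=1: mask-off/ones → 255
  i=2: mask-off/ones → 255
  i=3: xor(0x4a,0xac) → 230
  i=4: mask-off/ones → 255
  i=5: mask-off/ones → 255
  i=6: xor(0xac,0x27) → 139
  i=7: xor(0x9d,0x45) → 216
  i=8: tail/ones → 255
  i=9: tail/ones → 255
  i=10: tail/ones → 255
  i=11: tail/ones → 255
  i=12: tail/ones → 255
  i=13: tail/ones → 255
  i=14: tail/ones → 255
  i=15: tail/ones → 255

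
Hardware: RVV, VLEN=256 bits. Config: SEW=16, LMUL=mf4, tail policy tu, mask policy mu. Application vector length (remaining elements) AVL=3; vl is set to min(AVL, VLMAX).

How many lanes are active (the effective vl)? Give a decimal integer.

vl = 3

VLMAX = VLEN×LMUL/SEW = 256×1/4/16 = 4
vl = min(AVL, VLMAX) = min(3, 4) = 3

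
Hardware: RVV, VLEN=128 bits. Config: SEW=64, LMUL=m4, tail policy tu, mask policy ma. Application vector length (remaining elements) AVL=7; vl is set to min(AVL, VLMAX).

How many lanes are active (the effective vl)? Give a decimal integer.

vl = 7

VLMAX = VLEN×LMUL/SEW = 128×4/64 = 8
vl ← min(7, 8) = 7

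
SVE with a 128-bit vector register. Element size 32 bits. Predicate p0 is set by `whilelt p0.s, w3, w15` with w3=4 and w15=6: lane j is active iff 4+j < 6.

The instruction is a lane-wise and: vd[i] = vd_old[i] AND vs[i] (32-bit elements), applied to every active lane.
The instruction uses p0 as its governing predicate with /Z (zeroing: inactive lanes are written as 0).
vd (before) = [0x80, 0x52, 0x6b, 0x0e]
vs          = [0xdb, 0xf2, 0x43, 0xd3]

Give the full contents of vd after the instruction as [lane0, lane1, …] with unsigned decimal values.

128-bit reg / 32-bit elem → 4 lanes
whilelt: lane j active iff 4+j < 6 → j < 2 → 2 active
[0] and(0x80,0xdb) = 0x80
[1] and(0x52,0xf2) = 0x52
[2] tail/zero = 0x00
[3] tail/zero = 0x00

vd = [128, 82, 0, 0]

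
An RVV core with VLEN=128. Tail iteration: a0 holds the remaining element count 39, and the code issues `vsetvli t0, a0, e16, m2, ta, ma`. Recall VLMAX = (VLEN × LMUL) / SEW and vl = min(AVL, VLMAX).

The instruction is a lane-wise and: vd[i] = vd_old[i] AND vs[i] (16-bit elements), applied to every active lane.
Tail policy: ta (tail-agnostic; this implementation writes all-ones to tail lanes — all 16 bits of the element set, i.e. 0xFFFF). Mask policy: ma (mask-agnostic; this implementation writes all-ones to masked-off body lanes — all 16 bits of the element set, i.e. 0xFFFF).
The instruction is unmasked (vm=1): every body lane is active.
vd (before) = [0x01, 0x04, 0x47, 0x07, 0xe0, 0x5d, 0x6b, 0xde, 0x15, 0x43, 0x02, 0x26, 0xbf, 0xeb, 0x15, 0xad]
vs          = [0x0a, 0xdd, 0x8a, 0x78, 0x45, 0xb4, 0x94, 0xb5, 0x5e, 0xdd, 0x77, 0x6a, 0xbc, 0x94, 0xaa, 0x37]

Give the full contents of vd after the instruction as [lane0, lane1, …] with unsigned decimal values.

vd = [0, 4, 2, 0, 64, 20, 0, 148, 20, 65, 2, 34, 188, 128, 0, 37]

VLMAX = (128 × 2) / 16 = 16 lanes
AVL=39 > VLMAX=16, so vl = 16
vd[0] and(0x01,0x0a) -> 0x00
vd[1] and(0x04,0xdd) -> 0x04
vd[2] and(0x47,0x8a) -> 0x02
vd[3] and(0x07,0x78) -> 0x00
vd[4] and(0xe0,0x45) -> 0x40
vd[5] and(0x5d,0xb4) -> 0x14
vd[6] and(0x6b,0x94) -> 0x00
vd[7] and(0xde,0xb5) -> 0x94
vd[8] and(0x15,0x5e) -> 0x14
vd[9] and(0x43,0xdd) -> 0x41
vd[10] and(0x02,0x77) -> 0x02
vd[11] and(0x26,0x6a) -> 0x22
vd[12] and(0xbf,0xbc) -> 0xbc
vd[13] and(0xeb,0x94) -> 0x80
vd[14] and(0x15,0xaa) -> 0x00
vd[15] and(0xad,0x37) -> 0x25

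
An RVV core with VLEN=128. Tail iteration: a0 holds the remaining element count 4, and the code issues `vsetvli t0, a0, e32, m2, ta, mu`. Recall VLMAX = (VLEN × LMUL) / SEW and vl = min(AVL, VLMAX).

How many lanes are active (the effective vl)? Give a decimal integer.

vl = 4

VLMAX = VLEN×LMUL/SEW = 128×2/32 = 8
AVL=4 ≤ VLMAX=8, so vl = 4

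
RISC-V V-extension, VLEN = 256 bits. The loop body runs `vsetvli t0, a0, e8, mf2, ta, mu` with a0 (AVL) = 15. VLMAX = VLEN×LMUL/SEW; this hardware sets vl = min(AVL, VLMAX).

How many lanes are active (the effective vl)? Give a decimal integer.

lanes per group: 256·1/2/8 = 16
vl ← min(15, 16) = 15

vl = 15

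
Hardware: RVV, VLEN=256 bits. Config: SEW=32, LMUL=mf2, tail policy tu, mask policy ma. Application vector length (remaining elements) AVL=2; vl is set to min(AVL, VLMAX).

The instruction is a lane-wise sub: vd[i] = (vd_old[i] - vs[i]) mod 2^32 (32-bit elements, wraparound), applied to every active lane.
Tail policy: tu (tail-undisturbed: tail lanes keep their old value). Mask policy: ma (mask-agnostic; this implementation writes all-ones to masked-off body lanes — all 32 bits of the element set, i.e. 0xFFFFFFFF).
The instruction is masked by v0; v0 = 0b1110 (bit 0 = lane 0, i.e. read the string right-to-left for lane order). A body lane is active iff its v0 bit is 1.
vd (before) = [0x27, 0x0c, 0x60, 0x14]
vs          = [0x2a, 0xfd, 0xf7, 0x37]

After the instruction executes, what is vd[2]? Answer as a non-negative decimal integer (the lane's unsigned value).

lanes per group: 256·1/2/32 = 4
vl = min(AVL, VLMAX) = min(2, 4) = 2
  i=0: mask-off/ones → 4294967295
  i=1: sub(0x0c,0xfd) → 4294967055
  i=2: tail/keep → 96
  i=3: tail/keep → 20

vd[2] = 96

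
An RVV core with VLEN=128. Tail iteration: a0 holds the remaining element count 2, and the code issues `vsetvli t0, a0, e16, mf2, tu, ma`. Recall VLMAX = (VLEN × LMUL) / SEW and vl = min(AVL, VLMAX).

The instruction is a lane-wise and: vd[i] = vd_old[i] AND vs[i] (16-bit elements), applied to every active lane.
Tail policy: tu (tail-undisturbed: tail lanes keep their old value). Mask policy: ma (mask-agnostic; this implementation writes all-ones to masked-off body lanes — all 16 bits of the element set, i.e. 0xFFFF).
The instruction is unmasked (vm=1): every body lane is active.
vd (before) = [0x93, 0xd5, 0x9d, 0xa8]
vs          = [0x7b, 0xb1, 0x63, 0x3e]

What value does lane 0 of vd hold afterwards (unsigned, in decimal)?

vd[0] = 19

VLMAX = VLEN×LMUL/SEW = 128×1/2/16 = 4
vl = min(AVL, VLMAX) = min(2, 4) = 2
  i=0: and(0x93,0x7b) → 19
  i=1: and(0xd5,0xb1) → 145
  i=2: tail/keep → 157
  i=3: tail/keep → 168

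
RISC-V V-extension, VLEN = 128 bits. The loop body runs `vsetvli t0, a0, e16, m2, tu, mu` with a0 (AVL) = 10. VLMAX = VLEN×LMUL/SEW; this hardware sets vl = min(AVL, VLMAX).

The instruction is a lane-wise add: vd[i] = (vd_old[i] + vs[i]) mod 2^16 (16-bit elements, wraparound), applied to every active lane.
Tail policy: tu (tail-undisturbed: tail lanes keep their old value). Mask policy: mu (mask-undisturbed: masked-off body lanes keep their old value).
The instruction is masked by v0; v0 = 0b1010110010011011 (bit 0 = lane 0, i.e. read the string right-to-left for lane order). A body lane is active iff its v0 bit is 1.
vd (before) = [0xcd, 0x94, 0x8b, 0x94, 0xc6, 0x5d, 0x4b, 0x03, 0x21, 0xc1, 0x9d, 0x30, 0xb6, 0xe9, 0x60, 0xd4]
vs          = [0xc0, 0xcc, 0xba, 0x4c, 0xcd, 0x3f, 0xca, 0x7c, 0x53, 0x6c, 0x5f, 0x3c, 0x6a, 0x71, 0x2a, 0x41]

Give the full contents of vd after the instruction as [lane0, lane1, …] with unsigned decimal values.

VLMAX = (128 × 2) / 16 = 16 lanes
vl = min(AVL, VLMAX) = min(10, 16) = 10
  i=0: add(0xcd,0xc0) → 397
  i=1: add(0x94,0xcc) → 352
  i=2: mask-off/keep → 139
  i=3: add(0x94,0x4c) → 224
  i=4: add(0xc6,0xcd) → 403
  i=5: mask-off/keep → 93
  i=6: mask-off/keep → 75
  i=7: add(0x03,0x7c) → 127
  i=8: mask-off/keep → 33
  i=9: mask-off/keep → 193
  i=10: tail/keep → 157
  i=11: tail/keep → 48
  i=12: tail/keep → 182
  i=13: tail/keep → 233
  i=14: tail/keep → 96
  i=15: tail/keep → 212

vd = [397, 352, 139, 224, 403, 93, 75, 127, 33, 193, 157, 48, 182, 233, 96, 212]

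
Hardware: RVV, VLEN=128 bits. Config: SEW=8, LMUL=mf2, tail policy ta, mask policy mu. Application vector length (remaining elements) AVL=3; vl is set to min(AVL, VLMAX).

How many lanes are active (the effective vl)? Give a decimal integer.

vl = 3

VLMAX = VLEN×LMUL/SEW = 128×1/2/8 = 8
AVL=3 ≤ VLMAX=8, so vl = 3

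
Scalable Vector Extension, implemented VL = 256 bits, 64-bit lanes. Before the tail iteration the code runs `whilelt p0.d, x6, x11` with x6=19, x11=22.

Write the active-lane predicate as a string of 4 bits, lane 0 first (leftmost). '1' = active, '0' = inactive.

predicate = 1110

lane count: 256 div 64 = 4
active while 19+j < 22, i.e. j ∈ [0,3) capped at 4 ⇒ 3
bits (lane 0 leftmost): 1110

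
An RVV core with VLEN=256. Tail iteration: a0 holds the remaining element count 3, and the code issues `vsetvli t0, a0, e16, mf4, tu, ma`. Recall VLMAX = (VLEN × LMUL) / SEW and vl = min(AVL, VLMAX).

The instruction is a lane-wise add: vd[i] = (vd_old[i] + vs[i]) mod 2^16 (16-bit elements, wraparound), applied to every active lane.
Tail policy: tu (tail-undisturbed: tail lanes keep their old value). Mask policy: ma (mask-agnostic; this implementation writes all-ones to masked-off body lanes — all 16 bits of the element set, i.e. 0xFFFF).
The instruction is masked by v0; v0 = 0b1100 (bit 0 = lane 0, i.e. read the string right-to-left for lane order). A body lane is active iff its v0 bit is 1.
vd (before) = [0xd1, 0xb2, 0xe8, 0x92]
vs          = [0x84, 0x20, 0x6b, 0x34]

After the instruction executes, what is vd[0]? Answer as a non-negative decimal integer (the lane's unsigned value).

VLMAX = (256 × 1/4) / 16 = 4 lanes
AVL=3 ≤ VLMAX=4, so vl = 3
vd[0] mask-off/ones -> 0xffff
vd[1] mask-off/ones -> 0xffff
vd[2] add(0xe8,0x6b) -> 0x153
vd[3] tail/keep -> 0x92

vd[0] = 65535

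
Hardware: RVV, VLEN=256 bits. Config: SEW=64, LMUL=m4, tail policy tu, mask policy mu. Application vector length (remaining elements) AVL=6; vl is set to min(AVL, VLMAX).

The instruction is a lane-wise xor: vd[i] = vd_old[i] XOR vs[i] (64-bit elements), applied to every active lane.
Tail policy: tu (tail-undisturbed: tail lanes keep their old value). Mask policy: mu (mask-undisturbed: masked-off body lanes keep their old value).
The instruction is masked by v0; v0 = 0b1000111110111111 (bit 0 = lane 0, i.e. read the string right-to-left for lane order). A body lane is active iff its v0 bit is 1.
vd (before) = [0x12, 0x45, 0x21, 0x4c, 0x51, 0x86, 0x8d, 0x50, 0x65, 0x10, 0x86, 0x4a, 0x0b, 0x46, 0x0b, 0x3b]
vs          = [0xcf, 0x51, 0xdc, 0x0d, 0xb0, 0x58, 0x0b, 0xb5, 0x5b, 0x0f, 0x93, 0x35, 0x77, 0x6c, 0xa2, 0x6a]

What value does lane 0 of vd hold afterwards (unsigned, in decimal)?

lanes per group: 256·4/64 = 16
vl ← min(6, 16) = 6
vd[0] xor(0x12,0xcf) -> 0xdd
vd[1] xor(0x45,0x51) -> 0x14
vd[2] xor(0x21,0xdc) -> 0xfd
vd[3] xor(0x4c,0x0d) -> 0x41
vd[4] xor(0x51,0xb0) -> 0xe1
vd[5] xor(0x86,0x58) -> 0xde
vd[6] tail/keep -> 0x8d
vd[7] tail/keep -> 0x50
vd[8] tail/keep -> 0x65
vd[9] tail/keep -> 0x10
vd[10] tail/keep -> 0x86
vd[11] tail/keep -> 0x4a
vd[12] tail/keep -> 0x0b
vd[13] tail/keep -> 0x46
vd[14] tail/keep -> 0x0b
vd[15] tail/keep -> 0x3b

vd[0] = 221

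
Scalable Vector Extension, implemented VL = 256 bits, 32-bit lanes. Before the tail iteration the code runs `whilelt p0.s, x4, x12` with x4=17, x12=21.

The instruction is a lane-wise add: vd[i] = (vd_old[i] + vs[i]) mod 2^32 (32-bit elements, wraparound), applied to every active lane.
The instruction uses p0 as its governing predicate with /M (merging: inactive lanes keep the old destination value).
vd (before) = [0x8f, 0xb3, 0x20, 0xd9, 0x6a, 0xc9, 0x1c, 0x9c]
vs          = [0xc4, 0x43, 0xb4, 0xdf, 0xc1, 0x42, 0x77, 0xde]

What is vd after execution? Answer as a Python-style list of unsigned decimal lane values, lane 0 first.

256-bit reg / 32-bit elem → 8 lanes
active while 17+j < 21, i.e. j ∈ [0,4) capped at 8 ⇒ 4
[0] add(0x8f,0xc4) = 0x153
[1] add(0xb3,0x43) = 0xf6
[2] add(0x20,0xb4) = 0xd4
[3] add(0xd9,0xdf) = 0x1b8
[4] tail/keep = 0x6a
[5] tail/keep = 0xc9
[6] tail/keep = 0x1c
[7] tail/keep = 0x9c

vd = [339, 246, 212, 440, 106, 201, 28, 156]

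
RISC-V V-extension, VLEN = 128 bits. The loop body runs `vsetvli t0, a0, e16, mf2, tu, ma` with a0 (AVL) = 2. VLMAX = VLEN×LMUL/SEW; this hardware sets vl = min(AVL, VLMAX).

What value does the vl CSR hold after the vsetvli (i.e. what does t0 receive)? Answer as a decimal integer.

vl = 2

lanes per group: 128·1/2/16 = 4
vl = min(AVL, VLMAX) = min(2, 4) = 2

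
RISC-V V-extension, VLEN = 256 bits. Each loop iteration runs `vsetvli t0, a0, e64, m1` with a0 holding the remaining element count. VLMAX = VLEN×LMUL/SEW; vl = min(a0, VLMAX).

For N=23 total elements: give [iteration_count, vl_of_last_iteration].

lanes per group: 256·1/64 = 4
N=23: ⌈23/4⌉ = 6 iters; last vl = 23 − 5×4 = 3

[iterations, last_vl] = [6, 3]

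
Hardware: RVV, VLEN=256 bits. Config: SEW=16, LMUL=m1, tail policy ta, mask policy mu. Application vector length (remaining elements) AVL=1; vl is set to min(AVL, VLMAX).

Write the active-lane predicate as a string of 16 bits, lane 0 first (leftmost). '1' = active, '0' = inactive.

VLMAX = VLEN×LMUL/SEW = 256×1/16 = 16
vl ← min(1, 16) = 1
bits (lane 0 leftmost): 1000000000000000

predicate = 1000000000000000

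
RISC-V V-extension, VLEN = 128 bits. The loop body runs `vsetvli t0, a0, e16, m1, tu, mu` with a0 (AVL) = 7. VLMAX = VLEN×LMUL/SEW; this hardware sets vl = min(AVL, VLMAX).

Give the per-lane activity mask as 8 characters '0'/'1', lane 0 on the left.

lanes per group: 128·1/16 = 8
vl ← min(7, 8) = 7
bits (lane 0 leftmost): 11111110

predicate = 11111110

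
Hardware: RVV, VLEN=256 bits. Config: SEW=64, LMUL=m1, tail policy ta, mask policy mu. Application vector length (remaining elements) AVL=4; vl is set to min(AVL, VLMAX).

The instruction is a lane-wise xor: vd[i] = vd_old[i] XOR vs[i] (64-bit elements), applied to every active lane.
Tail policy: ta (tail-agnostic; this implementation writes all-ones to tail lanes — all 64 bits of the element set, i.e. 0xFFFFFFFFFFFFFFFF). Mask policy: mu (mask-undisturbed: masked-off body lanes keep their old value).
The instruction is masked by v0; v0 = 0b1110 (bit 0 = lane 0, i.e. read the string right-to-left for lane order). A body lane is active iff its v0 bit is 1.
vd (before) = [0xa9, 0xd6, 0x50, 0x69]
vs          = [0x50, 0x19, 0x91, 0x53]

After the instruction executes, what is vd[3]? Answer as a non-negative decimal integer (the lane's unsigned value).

lanes per group: 256·1/64 = 4
vl ← min(4, 4) = 4
vd[0] mask-off/keep -> 0xa9
vd[1] xor(0xd6,0x19) -> 0xcf
vd[2] xor(0x50,0x91) -> 0xc1
vd[3] xor(0x69,0x53) -> 0x3a

vd[3] = 58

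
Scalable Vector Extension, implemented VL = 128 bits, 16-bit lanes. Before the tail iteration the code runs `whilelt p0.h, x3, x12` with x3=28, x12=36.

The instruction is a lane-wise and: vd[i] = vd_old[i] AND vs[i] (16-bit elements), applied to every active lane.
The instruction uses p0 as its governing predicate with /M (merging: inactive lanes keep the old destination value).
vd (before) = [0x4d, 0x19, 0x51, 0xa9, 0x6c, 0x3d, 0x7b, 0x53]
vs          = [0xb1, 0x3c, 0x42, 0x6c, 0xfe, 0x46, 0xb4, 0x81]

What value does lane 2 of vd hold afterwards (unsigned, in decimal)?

register lanes = 128/16 = 8
p0[j] = (28+j < 36); true for j=0..7 → 8 lanes set
[0] and(0x4d,0xb1) = 0x01
[1] and(0x19,0x3c) = 0x18
[2] and(0x51,0x42) = 0x40
[3] and(0xa9,0x6c) = 0x28
[4] and(0x6c,0xfe) = 0x6c
[5] and(0x3d,0x46) = 0x04
[6] and(0x7b,0xb4) = 0x30
[7] and(0x53,0x81) = 0x01

vd[2] = 64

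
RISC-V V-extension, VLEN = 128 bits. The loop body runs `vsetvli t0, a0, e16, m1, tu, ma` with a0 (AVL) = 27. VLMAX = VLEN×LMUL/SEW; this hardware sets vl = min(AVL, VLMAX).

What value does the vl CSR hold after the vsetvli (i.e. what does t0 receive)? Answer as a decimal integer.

VLMAX = VLEN×LMUL/SEW = 128×1/16 = 8
vl = min(AVL, VLMAX) = min(27, 8) = 8

vl = 8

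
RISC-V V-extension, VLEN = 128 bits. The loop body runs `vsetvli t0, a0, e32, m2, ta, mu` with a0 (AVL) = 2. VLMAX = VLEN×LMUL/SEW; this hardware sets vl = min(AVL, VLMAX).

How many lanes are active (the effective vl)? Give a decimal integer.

vl = 2

VLMAX = (128 × 2) / 32 = 8 lanes
vl = min(AVL, VLMAX) = min(2, 8) = 2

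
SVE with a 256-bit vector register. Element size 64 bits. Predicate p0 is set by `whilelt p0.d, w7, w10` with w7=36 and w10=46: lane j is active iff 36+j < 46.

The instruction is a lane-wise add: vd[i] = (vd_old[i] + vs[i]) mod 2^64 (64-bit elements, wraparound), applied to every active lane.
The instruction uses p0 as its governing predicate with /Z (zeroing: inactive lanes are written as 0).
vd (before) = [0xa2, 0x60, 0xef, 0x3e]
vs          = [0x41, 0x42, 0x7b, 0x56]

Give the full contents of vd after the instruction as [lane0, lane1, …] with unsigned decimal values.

lane count: 256 div 64 = 4
p0[j] = (36+j < 46); true for j=0..3 → 4 lanes set
  i=0: add(0xa2,0x41) → 227
  i=1: add(0x60,0x42) → 162
  i=2: add(0xef,0x7b) → 362
  i=3: add(0x3e,0x56) → 148

vd = [227, 162, 362, 148]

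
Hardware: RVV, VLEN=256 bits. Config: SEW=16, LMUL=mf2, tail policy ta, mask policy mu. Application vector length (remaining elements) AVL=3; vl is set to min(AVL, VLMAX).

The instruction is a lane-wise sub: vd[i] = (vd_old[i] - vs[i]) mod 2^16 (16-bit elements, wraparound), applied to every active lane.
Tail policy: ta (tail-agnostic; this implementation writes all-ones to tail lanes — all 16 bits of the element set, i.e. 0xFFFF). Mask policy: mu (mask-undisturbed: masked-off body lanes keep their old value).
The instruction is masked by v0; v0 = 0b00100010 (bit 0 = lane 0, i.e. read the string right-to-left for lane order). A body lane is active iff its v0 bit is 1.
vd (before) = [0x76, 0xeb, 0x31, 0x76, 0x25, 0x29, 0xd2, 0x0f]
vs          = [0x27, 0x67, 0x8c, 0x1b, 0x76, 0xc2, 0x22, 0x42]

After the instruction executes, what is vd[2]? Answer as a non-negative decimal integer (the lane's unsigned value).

lanes per group: 256·1/2/16 = 8
AVL=3 ≤ VLMAX=8, so vl = 3
[0] mask-off/keep = 0x76
[1] sub(0xeb,0x67) = 0x84
[2] mask-off/keep = 0x31
[3] tail/ones = 0xffff
[4] tail/ones = 0xffff
[5] tail/ones = 0xffff
[6] tail/ones = 0xffff
[7] tail/ones = 0xffff

vd[2] = 49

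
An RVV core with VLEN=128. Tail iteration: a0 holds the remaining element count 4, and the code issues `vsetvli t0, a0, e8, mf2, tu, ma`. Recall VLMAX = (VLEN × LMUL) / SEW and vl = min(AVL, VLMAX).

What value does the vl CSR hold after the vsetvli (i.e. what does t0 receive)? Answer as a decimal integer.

vl = 4

VLMAX = VLEN×LMUL/SEW = 128×1/2/8 = 8
vl = min(AVL, VLMAX) = min(4, 8) = 4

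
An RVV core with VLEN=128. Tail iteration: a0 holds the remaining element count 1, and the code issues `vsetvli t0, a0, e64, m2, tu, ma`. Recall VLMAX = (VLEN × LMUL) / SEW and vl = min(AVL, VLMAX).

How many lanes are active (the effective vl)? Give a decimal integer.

vl = 1

VLMAX = (128 × 2) / 64 = 4 lanes
vl = min(AVL, VLMAX) = min(1, 4) = 1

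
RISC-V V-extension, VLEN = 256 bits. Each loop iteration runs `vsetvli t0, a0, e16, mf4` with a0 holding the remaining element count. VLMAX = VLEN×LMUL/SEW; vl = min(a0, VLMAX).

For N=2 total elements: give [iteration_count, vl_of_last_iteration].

VLMAX = (256 × 1/4) / 16 = 4 lanes
N=2: ⌈2/4⌉ = 1 iters; last vl = 2 − 0×4 = 2

[iterations, last_vl] = [1, 2]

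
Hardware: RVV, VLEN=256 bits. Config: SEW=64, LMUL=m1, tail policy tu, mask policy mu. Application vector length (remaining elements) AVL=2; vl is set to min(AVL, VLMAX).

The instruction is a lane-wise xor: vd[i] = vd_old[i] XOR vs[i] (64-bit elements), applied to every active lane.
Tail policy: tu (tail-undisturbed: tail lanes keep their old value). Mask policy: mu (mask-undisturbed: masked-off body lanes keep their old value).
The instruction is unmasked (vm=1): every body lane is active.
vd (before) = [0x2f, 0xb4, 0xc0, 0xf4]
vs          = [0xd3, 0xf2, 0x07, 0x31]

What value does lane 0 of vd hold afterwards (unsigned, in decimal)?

vd[0] = 252

VLMAX = (256 × 1) / 64 = 4 lanes
vl ← min(2, 4) = 2
[0] xor(0x2f,0xd3) = 0xfc
[1] xor(0xb4,0xf2) = 0x46
[2] tail/keep = 0xc0
[3] tail/keep = 0xf4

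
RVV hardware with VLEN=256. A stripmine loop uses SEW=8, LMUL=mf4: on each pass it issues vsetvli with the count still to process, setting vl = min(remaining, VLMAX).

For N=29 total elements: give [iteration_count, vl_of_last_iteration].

lanes per group: 256·1/4/8 = 8
29 elements at 8/iter → 4 passes, remainder 5 on the last

[iterations, last_vl] = [4, 5]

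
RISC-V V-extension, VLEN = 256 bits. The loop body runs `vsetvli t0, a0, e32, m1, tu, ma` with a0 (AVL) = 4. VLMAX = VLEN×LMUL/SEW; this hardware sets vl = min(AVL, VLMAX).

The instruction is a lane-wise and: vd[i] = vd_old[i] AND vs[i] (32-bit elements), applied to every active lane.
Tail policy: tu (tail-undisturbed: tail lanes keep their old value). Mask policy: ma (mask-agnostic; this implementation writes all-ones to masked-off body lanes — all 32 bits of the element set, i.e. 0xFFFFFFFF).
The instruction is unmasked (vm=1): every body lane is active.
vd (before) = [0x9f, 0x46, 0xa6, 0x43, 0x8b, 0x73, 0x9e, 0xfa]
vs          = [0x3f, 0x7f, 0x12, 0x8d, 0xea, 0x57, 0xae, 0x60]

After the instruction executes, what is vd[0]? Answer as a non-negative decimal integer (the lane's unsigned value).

VLMAX = (256 × 1) / 32 = 8 lanes
vl = min(AVL, VLMAX) = min(4, 8) = 4
[0] and(0x9f,0x3f) = 0x1f
[1] and(0x46,0x7f) = 0x46
[2] and(0xa6,0x12) = 0x02
[3] and(0x43,0x8d) = 0x01
[4] tail/keep = 0x8b
[5] tail/keep = 0x73
[6] tail/keep = 0x9e
[7] tail/keep = 0xfa

vd[0] = 31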